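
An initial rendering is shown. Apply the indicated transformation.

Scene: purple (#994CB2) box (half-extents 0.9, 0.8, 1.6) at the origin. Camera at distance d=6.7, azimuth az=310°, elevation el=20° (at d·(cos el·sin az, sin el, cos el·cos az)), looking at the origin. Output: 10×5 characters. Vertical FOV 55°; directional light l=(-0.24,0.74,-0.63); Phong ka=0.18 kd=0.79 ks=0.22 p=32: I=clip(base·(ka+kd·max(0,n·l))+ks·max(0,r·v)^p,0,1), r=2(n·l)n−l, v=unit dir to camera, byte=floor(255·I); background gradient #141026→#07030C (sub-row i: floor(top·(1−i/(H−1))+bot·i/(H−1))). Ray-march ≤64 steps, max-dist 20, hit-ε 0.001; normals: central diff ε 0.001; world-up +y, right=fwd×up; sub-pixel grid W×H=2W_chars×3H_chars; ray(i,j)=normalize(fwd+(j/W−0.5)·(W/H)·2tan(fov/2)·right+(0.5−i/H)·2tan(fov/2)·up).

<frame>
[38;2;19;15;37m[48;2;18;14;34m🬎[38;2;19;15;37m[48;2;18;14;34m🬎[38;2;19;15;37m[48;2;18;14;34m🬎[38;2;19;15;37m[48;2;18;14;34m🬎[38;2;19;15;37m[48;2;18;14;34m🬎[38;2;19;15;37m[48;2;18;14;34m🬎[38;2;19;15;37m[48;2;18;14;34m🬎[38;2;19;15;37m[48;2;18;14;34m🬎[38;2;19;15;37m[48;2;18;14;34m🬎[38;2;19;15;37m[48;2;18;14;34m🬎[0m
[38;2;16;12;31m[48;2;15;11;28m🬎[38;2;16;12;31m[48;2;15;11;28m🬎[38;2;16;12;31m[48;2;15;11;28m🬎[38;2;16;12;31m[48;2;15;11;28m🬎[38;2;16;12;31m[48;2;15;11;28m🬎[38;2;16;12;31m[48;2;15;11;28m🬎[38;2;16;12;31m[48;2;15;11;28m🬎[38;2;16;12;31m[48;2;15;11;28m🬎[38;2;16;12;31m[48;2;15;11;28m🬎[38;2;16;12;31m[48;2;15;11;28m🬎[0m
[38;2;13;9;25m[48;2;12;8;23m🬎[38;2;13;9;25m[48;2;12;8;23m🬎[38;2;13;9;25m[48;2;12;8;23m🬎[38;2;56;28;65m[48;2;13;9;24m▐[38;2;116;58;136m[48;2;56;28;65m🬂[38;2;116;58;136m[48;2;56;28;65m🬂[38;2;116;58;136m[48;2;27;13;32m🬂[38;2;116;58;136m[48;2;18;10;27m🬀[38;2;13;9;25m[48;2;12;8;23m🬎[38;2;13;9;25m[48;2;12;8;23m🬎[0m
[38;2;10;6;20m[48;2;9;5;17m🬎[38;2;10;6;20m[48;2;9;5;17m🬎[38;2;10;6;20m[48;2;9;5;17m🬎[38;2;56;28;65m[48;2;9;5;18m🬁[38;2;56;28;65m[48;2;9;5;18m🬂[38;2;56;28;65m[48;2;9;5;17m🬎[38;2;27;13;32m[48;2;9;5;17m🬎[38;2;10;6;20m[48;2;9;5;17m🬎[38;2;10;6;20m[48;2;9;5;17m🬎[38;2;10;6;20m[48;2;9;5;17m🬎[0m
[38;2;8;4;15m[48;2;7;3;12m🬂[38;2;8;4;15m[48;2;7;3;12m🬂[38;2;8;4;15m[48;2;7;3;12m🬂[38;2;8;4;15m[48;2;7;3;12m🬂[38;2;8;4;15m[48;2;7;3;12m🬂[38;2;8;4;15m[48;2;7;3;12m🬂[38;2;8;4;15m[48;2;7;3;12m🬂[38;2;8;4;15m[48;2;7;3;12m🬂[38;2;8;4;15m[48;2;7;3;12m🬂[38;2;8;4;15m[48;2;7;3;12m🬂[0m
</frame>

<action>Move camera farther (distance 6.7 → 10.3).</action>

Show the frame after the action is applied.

<frame>
[38;2;19;15;37m[48;2;18;14;34m🬎[38;2;19;15;37m[48;2;18;14;34m🬎[38;2;19;15;37m[48;2;18;14;34m🬎[38;2;19;15;37m[48;2;18;14;34m🬎[38;2;19;15;37m[48;2;18;14;34m🬎[38;2;19;15;37m[48;2;18;14;34m🬎[38;2;19;15;37m[48;2;18;14;34m🬎[38;2;19;15;37m[48;2;18;14;34m🬎[38;2;19;15;37m[48;2;18;14;34m🬎[38;2;19;15;37m[48;2;18;14;34m🬎[0m
[38;2;16;12;31m[48;2;15;11;28m🬎[38;2;16;12;31m[48;2;15;11;28m🬎[38;2;16;12;31m[48;2;15;11;28m🬎[38;2;16;12;31m[48;2;15;11;28m🬎[38;2;16;12;31m[48;2;15;11;28m🬎[38;2;16;12;31m[48;2;15;11;28m🬎[38;2;16;12;31m[48;2;15;11;28m🬎[38;2;16;12;31m[48;2;15;11;28m🬎[38;2;16;12;31m[48;2;15;11;28m🬎[38;2;16;12;31m[48;2;15;11;28m🬎[0m
[38;2;13;9;25m[48;2;12;8;23m🬎[38;2;13;9;25m[48;2;12;8;23m🬎[38;2;13;9;25m[48;2;12;8;23m🬎[38;2;13;9;25m[48;2;12;8;23m🬎[38;2;47;24;57m[48;2;116;58;136m🬺[38;2;39;20;49m[48;2;116;58;136m🬴[38;2;27;13;32m[48;2;13;9;25m🬓[38;2;13;9;25m[48;2;12;8;23m🬎[38;2;13;9;25m[48;2;12;8;23m🬎[38;2;13;9;25m[48;2;12;8;23m🬎[0m
[38;2;10;6;20m[48;2;9;5;17m🬎[38;2;10;6;20m[48;2;9;5;17m🬎[38;2;10;6;20m[48;2;9;5;17m🬎[38;2;10;6;20m[48;2;9;5;17m🬎[38;2;10;6;20m[48;2;9;5;17m🬎[38;2;56;28;65m[48;2;9;5;18m🬂[38;2;27;13;32m[48;2;9;5;18m🬀[38;2;10;6;20m[48;2;9;5;17m🬎[38;2;10;6;20m[48;2;9;5;17m🬎[38;2;10;6;20m[48;2;9;5;17m🬎[0m
[38;2;8;4;15m[48;2;7;3;12m🬂[38;2;8;4;15m[48;2;7;3;12m🬂[38;2;8;4;15m[48;2;7;3;12m🬂[38;2;8;4;15m[48;2;7;3;12m🬂[38;2;8;4;15m[48;2;7;3;12m🬂[38;2;8;4;15m[48;2;7;3;12m🬂[38;2;8;4;15m[48;2;7;3;12m🬂[38;2;8;4;15m[48;2;7;3;12m🬂[38;2;8;4;15m[48;2;7;3;12m🬂[38;2;8;4;15m[48;2;7;3;12m🬂[0m
</frame>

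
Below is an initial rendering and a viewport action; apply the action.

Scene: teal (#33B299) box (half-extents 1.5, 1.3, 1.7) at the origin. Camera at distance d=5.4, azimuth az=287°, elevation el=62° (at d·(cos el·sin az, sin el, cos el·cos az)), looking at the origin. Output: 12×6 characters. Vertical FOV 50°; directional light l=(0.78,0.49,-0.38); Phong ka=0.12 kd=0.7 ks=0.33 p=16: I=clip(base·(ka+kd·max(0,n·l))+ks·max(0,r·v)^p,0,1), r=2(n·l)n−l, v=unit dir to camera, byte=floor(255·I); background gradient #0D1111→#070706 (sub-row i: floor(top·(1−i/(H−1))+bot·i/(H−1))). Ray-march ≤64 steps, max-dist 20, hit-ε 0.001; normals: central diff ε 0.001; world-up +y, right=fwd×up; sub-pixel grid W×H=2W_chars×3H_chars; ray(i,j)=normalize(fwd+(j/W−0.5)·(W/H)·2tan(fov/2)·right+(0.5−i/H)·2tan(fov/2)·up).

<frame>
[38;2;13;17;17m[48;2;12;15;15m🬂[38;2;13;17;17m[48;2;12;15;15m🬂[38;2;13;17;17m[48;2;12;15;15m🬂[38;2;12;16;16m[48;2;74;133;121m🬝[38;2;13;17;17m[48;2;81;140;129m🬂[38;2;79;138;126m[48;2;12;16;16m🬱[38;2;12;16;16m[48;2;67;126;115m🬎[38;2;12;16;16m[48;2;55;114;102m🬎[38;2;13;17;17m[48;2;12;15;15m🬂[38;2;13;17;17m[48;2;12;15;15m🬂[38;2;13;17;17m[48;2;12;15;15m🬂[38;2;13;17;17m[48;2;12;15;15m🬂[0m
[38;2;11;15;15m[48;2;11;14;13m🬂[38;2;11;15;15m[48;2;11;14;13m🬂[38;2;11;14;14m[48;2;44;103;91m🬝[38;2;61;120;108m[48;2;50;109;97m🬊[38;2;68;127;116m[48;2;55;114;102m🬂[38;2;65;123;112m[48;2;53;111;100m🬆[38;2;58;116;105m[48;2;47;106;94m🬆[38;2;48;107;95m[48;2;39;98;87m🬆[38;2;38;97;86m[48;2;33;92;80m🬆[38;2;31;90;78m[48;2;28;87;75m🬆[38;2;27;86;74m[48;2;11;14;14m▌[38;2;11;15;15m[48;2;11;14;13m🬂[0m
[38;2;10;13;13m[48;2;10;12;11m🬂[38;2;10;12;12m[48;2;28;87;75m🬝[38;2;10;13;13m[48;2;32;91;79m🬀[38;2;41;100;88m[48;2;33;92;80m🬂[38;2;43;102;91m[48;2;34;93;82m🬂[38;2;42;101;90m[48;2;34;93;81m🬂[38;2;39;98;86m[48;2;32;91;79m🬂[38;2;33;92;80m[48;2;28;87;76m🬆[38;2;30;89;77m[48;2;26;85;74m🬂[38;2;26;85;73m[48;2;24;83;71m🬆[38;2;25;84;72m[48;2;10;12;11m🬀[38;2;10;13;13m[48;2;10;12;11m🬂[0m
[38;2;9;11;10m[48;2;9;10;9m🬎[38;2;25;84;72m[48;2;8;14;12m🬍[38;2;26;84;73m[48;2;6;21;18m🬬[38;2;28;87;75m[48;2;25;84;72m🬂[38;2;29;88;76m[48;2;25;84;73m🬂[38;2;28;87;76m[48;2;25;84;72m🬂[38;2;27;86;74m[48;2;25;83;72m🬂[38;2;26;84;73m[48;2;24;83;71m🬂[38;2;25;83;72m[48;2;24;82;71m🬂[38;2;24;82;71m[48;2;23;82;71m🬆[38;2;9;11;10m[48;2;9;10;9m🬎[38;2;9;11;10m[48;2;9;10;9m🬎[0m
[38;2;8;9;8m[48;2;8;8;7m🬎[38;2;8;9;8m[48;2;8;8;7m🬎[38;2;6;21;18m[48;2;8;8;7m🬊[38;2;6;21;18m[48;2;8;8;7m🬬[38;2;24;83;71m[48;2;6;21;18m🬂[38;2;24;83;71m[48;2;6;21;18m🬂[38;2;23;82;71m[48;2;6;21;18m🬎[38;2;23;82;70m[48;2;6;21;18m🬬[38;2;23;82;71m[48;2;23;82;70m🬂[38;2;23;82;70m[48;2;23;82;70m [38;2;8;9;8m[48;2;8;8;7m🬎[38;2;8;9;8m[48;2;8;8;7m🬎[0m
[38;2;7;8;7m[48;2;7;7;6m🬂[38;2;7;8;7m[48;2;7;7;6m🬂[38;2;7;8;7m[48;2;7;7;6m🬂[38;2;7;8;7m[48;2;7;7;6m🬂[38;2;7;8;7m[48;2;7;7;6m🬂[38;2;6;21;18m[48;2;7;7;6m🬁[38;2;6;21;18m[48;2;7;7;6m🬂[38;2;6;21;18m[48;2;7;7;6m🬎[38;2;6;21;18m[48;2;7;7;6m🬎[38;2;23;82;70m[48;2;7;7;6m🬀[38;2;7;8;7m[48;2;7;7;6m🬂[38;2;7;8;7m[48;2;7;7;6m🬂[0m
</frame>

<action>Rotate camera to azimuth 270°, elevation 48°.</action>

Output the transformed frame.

<frame>
[38;2;13;17;17m[48;2;12;15;15m🬂[38;2;13;17;17m[48;2;12;15;15m🬂[38;2;13;17;17m[48;2;12;15;15m🬂[38;2;12;16;16m[48;2;90;148;137m🬎[38;2;12;16;16m[48;2;74;133;121m🬎[38;2;12;16;16m[48;2;56;115;104m🬎[38;2;12;16;16m[48;2;41;100;89m🬎[38;2;12;16;16m[48;2;32;90;79m🬎[38;2;12;16;16m[48;2;26;85;74m🬎[38;2;25;83;72m[48;2;12;16;16m🬏[38;2;13;17;17m[48;2;12;15;15m🬂[38;2;13;17;17m[48;2;12;15;15m🬂[0m
[38;2;11;15;15m[48;2;11;14;13m🬂[38;2;11;15;15m[48;2;11;14;13m🬂[38;2;11;14;14m[48;2;98;157;145m🬝[38;2;95;154;142m[48;2;89;148;136m▌[38;2;81;140;128m[48;2;71;130;119m▌[38;2;62;121;109m[48;2;53;112;100m▌[38;2;45;104;92m[48;2;38;97;85m▌[38;2;33;92;80m[48;2;29;88;77m▌[38;2;27;86;74m[48;2;25;84;73m▌[38;2;24;83;71m[48;2;11;14;14m🬲[38;2;11;15;15m[48;2;11;14;13m🬂[38;2;11;15;15m[48;2;11;14;13m🬂[0m
[38;2;10;13;13m[48;2;10;12;11m🬂[38;2;10;13;13m[48;2;10;12;11m🬂[38;2;10;13;13m[48;2;84;143;132m🬀[38;2;85;144;132m[48;2;74;133;121m🬆[38;2;71;130;119m[48;2;61;120;108m🬆[38;2;57;116;104m[48;2;48;106;95m🬄[38;2;42;101;89m[48;2;35;94;83m🬄[38;2;31;90;78m[48;2;28;87;75m▌[38;2;26;84;73m[48;2;25;83;72m▌[38;2;24;83;71m[48;2;24;82;71m▌[38;2;23;82;71m[48;2;10;12;12m🬓[38;2;10;13;13m[48;2;10;12;11m🬂[0m
[38;2;9;11;10m[48;2;9;10;9m🬎[38;2;61;119;108m[48;2;8;12;11m🬇[38;2;65;123;112m[48;2;6;21;18m🬎[38;2;59;118;107m[48;2;6;21;18m🬎[38;2;50;109;98m[48;2;6;21;18m🬎[38;2;40;99;87m[48;2;6;21;18m🬎[38;2;31;90;79m[48;2;6;21;18m🬎[38;2;27;85;74m[48;2;6;21;18m🬎[38;2;24;83;71m[48;2;6;21;18m🬎[38;2;23;82;71m[48;2;6;21;18m🬎[38;2;23;82;70m[48;2;7;17;15m🬌[38;2;9;11;10m[48;2;9;10;9m🬎[0m
[38;2;8;9;8m[48;2;8;8;7m🬎[38;2;8;9;8m[48;2;8;8;7m🬎[38;2;6;21;18m[48;2;8;8;7m🬬[38;2;6;21;18m[48;2;6;21;18m [38;2;6;21;18m[48;2;6;21;18m [38;2;6;21;18m[48;2;6;21;18m [38;2;6;21;18m[48;2;6;21;18m [38;2;6;21;18m[48;2;6;21;18m [38;2;6;21;18m[48;2;6;21;18m [38;2;6;21;18m[48;2;6;21;18m [38;2;6;21;18m[48;2;8;8;7m🬄[38;2;8;9;8m[48;2;8;8;7m🬎[0m
[38;2;7;8;7m[48;2;7;7;6m🬂[38;2;7;8;7m[48;2;7;7;6m🬂[38;2;7;8;7m[48;2;7;7;6m🬂[38;2;6;21;18m[48;2;7;7;6m🬎[38;2;6;21;18m[48;2;7;7;6m🬎[38;2;6;21;18m[48;2;7;7;6m🬎[38;2;6;21;18m[48;2;7;7;6m🬎[38;2;6;21;18m[48;2;7;7;6m🬎[38;2;6;21;18m[48;2;7;7;6m🬎[38;2;6;21;18m[48;2;7;7;6m🬄[38;2;7;8;7m[48;2;7;7;6m🬂[38;2;7;8;7m[48;2;7;7;6m🬂[0m
</frame>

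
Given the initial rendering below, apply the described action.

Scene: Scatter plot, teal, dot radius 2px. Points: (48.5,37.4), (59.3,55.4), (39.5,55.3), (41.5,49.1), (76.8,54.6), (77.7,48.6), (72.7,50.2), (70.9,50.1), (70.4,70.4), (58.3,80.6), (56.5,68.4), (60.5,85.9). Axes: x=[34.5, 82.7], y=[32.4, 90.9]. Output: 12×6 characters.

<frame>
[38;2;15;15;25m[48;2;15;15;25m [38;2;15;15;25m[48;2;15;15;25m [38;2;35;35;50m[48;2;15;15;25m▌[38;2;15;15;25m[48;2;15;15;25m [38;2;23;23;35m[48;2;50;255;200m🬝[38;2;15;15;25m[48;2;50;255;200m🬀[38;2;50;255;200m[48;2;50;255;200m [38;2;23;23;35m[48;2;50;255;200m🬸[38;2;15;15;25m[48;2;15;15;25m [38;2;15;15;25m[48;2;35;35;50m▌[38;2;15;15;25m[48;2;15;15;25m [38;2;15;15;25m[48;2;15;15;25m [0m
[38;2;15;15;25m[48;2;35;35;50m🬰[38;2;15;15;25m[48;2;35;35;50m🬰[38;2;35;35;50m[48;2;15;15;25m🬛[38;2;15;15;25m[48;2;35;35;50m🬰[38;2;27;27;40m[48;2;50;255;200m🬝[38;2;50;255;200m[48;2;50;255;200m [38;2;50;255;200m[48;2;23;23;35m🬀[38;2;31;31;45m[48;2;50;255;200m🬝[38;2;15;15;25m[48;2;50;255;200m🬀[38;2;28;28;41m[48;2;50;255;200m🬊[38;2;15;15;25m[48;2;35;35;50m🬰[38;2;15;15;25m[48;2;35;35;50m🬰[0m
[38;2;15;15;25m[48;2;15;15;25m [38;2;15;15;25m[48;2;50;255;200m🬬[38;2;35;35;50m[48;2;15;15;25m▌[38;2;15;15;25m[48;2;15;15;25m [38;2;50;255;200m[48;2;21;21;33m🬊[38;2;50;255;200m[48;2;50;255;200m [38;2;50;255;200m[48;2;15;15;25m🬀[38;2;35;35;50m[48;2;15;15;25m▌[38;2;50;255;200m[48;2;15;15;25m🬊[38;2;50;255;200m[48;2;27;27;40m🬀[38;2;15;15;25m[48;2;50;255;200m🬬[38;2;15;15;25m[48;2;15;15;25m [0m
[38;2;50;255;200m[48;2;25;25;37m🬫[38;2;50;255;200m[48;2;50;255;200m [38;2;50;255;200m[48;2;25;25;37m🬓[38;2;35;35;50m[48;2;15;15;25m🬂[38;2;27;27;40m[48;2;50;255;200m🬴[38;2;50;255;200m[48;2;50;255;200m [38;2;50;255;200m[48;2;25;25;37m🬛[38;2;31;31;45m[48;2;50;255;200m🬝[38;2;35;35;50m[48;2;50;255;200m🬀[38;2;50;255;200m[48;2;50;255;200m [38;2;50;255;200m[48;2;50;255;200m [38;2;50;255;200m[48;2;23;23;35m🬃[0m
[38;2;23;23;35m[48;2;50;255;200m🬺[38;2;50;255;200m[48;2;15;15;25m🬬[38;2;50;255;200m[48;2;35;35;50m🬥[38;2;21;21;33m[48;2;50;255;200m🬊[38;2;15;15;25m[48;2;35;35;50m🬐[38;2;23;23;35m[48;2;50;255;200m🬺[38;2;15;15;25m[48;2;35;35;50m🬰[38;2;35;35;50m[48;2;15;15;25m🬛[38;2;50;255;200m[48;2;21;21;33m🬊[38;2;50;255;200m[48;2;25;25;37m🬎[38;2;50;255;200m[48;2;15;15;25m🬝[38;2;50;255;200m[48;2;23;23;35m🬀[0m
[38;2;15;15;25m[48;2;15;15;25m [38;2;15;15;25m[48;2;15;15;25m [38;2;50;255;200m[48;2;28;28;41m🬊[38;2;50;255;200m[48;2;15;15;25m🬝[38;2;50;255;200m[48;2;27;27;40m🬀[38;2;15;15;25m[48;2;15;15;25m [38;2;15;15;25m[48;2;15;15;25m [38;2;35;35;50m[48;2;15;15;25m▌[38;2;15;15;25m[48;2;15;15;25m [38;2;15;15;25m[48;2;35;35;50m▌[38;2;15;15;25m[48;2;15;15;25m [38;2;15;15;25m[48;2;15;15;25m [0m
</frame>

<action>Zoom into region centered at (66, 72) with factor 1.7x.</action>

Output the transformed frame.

<frame>
[38;2;15;15;25m[48;2;15;15;25m [38;2;15;15;25m[48;2;15;15;25m [38;2;30;30;43m[48;2;50;255;200m🬕[38;2;50;255;200m[48;2;50;255;200m [38;2;50;255;200m[48;2;35;35;50m🬛[38;2;15;15;25m[48;2;15;15;25m [38;2;15;15;25m[48;2;15;15;25m [38;2;35;35;50m[48;2;15;15;25m▌[38;2;15;15;25m[48;2;15;15;25m [38;2;15;15;25m[48;2;35;35;50m▌[38;2;15;15;25m[48;2;15;15;25m [38;2;15;15;25m[48;2;15;15;25m [0m
[38;2;15;15;25m[48;2;35;35;50m🬰[38;2;19;19;30m[48;2;50;255;200m🬴[38;2;50;255;200m[48;2;50;255;200m [38;2;50;255;200m[48;2;15;15;25m🬝[38;2;15;15;25m[48;2;35;35;50m🬐[38;2;15;15;25m[48;2;35;35;50m🬰[38;2;15;15;25m[48;2;35;35;50m🬰[38;2;35;35;50m[48;2;15;15;25m🬛[38;2;15;15;25m[48;2;35;35;50m🬰[38;2;15;15;25m[48;2;35;35;50m🬐[38;2;15;15;25m[48;2;35;35;50m🬰[38;2;15;15;25m[48;2;35;35;50m🬰[0m
[38;2;15;15;25m[48;2;15;15;25m [38;2;15;15;25m[48;2;50;255;200m🬝[38;2;50;255;200m[48;2;27;27;40m🬁[38;2;15;15;25m[48;2;15;15;25m [38;2;15;15;25m[48;2;35;35;50m▌[38;2;15;15;25m[48;2;15;15;25m [38;2;15;15;25m[48;2;15;15;25m [38;2;28;28;41m[48;2;50;255;200m🬆[38;2;15;15;25m[48;2;50;255;200m🬬[38;2;15;15;25m[48;2;35;35;50m▌[38;2;15;15;25m[48;2;15;15;25m [38;2;15;15;25m[48;2;15;15;25m [0m
[38;2;23;23;35m[48;2;50;255;200m🬴[38;2;50;255;200m[48;2;50;255;200m [38;2;50;255;200m[48;2;25;25;37m🬛[38;2;35;35;50m[48;2;15;15;25m🬂[38;2;35;35;50m[48;2;15;15;25m🬨[38;2;35;35;50m[48;2;15;15;25m🬂[38;2;50;255;200m[48;2;19;19;30m🬁[38;2;50;255;200m[48;2;35;35;50m🬬[38;2;50;255;200m[48;2;15;15;25m🬆[38;2;35;35;50m[48;2;15;15;25m🬨[38;2;35;35;50m[48;2;15;15;25m🬂[38;2;35;35;50m[48;2;15;15;25m🬂[0m
[38;2;15;15;25m[48;2;35;35;50m🬰[38;2;23;23;35m[48;2;50;255;200m🬺[38;2;35;35;50m[48;2;15;15;25m🬛[38;2;23;23;35m[48;2;50;255;200m🬬[38;2;15;15;25m[48;2;35;35;50m🬐[38;2;15;15;25m[48;2;35;35;50m🬰[38;2;15;15;25m[48;2;35;35;50m🬰[38;2;35;35;50m[48;2;15;15;25m🬛[38;2;15;15;25m[48;2;35;35;50m🬰[38;2;15;15;25m[48;2;35;35;50m🬐[38;2;15;15;25m[48;2;35;35;50m🬰[38;2;15;15;25m[48;2;35;35;50m🬰[0m
[38;2;15;15;25m[48;2;15;15;25m [38;2;15;15;25m[48;2;15;15;25m [38;2;35;35;50m[48;2;50;255;200m🬐[38;2;50;255;200m[48;2;50;255;200m [38;2;27;27;40m[48;2;50;255;200m🬸[38;2;15;15;25m[48;2;15;15;25m [38;2;15;15;25m[48;2;15;15;25m [38;2;35;35;50m[48;2;15;15;25m▌[38;2;15;15;25m[48;2;15;15;25m [38;2;21;21;33m[48;2;50;255;200m🬆[38;2;50;255;200m[48;2;15;15;25m🬺[38;2;15;15;25m[48;2;50;255;200m🬬[0m
</frame>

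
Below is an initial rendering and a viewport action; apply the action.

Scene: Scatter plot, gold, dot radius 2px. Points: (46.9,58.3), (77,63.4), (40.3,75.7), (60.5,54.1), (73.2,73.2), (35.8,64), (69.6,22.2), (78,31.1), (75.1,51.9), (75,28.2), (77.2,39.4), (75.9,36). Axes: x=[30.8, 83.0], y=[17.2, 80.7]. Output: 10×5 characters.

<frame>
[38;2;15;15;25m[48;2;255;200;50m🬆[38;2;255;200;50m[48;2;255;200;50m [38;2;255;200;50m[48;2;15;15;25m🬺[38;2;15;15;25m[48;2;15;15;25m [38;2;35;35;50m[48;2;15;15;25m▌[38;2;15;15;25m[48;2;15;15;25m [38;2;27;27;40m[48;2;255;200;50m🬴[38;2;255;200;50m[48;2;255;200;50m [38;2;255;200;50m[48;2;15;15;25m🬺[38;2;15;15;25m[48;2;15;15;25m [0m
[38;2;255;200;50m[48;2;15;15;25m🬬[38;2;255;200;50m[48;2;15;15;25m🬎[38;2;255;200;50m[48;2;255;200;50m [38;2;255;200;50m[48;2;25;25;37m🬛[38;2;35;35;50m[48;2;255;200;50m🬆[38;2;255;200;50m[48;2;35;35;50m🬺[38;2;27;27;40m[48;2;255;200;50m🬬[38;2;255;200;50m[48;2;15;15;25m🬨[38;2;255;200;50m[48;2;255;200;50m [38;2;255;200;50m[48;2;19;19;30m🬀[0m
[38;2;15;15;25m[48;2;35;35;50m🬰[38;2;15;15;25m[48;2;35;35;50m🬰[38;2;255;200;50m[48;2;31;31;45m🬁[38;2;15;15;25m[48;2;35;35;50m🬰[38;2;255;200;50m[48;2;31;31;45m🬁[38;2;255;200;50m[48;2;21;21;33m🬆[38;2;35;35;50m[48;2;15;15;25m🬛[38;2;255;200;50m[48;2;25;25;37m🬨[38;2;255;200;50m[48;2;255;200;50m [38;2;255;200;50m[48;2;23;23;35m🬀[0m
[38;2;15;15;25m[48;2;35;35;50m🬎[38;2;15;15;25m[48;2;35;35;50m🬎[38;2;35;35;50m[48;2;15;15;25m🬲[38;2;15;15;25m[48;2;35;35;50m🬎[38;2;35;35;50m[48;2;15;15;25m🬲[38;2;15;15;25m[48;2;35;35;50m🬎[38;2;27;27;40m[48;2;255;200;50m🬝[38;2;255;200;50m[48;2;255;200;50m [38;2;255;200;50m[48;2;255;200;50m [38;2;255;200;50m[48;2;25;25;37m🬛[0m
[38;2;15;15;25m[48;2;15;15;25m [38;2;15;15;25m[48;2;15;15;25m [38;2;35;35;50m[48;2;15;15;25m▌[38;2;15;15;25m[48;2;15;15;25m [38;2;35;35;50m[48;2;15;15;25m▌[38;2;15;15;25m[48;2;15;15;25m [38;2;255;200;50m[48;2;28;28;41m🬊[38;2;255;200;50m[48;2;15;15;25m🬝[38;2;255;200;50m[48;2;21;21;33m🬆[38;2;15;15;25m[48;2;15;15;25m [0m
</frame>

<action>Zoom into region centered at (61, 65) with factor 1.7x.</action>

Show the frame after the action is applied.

<frame>
[38;2;15;15;25m[48;2;15;15;25m [38;2;15;15;25m[48;2;15;15;25m [38;2;35;35;50m[48;2;15;15;25m▌[38;2;15;15;25m[48;2;15;15;25m [38;2;35;35;50m[48;2;15;15;25m▌[38;2;15;15;25m[48;2;15;15;25m [38;2;35;35;50m[48;2;15;15;25m▌[38;2;15;15;25m[48;2;15;15;25m [38;2;28;28;41m[48;2;255;200;50m🬆[38;2;15;15;25m[48;2;255;200;50m🬬[0m
[38;2;35;35;50m[48;2;15;15;25m🬂[38;2;35;35;50m[48;2;15;15;25m🬂[38;2;35;35;50m[48;2;15;15;25m🬕[38;2;35;35;50m[48;2;15;15;25m🬂[38;2;35;35;50m[48;2;15;15;25m🬕[38;2;35;35;50m[48;2;15;15;25m🬂[38;2;35;35;50m[48;2;15;15;25m🬕[38;2;255;200;50m[48;2;19;19;30m🬁[38;2;255;200;50m[48;2;35;35;50m🬬[38;2;255;200;50m[48;2;15;15;25m🬥[0m
[38;2;21;21;33m[48;2;255;200;50m🬊[38;2;15;15;25m[48;2;35;35;50m🬰[38;2;35;35;50m[48;2;15;15;25m🬛[38;2;15;15;25m[48;2;35;35;50m🬰[38;2;35;35;50m[48;2;15;15;25m🬛[38;2;15;15;25m[48;2;35;35;50m🬰[38;2;35;35;50m[48;2;15;15;25m🬛[38;2;15;15;25m[48;2;35;35;50m🬰[38;2;27;27;40m[48;2;255;200;50m🬴[38;2;255;200;50m[48;2;255;200;50m [0m
[38;2;255;200;50m[48;2;35;35;50m🬝[38;2;255;200;50m[48;2;23;23;35m🬀[38;2;35;35;50m[48;2;15;15;25m🬲[38;2;19;19;30m[48;2;255;200;50m🬝[38;2;35;35;50m[48;2;255;200;50m🬀[38;2;15;15;25m[48;2;255;200;50m🬊[38;2;35;35;50m[48;2;15;15;25m🬲[38;2;15;15;25m[48;2;35;35;50m🬎[38;2;28;28;41m[48;2;255;200;50m🬆[38;2;255;200;50m[48;2;255;200;50m [0m
[38;2;15;15;25m[48;2;15;15;25m [38;2;15;15;25m[48;2;15;15;25m [38;2;35;35;50m[48;2;15;15;25m▌[38;2;15;15;25m[48;2;15;15;25m [38;2;255;200;50m[48;2;28;28;41m🬊[38;2;255;200;50m[48;2;15;15;25m🬀[38;2;35;35;50m[48;2;15;15;25m▌[38;2;15;15;25m[48;2;15;15;25m [38;2;255;200;50m[48;2;27;27;40m🬁[38;2;255;200;50m[48;2;15;15;25m🬆[0m
</frame>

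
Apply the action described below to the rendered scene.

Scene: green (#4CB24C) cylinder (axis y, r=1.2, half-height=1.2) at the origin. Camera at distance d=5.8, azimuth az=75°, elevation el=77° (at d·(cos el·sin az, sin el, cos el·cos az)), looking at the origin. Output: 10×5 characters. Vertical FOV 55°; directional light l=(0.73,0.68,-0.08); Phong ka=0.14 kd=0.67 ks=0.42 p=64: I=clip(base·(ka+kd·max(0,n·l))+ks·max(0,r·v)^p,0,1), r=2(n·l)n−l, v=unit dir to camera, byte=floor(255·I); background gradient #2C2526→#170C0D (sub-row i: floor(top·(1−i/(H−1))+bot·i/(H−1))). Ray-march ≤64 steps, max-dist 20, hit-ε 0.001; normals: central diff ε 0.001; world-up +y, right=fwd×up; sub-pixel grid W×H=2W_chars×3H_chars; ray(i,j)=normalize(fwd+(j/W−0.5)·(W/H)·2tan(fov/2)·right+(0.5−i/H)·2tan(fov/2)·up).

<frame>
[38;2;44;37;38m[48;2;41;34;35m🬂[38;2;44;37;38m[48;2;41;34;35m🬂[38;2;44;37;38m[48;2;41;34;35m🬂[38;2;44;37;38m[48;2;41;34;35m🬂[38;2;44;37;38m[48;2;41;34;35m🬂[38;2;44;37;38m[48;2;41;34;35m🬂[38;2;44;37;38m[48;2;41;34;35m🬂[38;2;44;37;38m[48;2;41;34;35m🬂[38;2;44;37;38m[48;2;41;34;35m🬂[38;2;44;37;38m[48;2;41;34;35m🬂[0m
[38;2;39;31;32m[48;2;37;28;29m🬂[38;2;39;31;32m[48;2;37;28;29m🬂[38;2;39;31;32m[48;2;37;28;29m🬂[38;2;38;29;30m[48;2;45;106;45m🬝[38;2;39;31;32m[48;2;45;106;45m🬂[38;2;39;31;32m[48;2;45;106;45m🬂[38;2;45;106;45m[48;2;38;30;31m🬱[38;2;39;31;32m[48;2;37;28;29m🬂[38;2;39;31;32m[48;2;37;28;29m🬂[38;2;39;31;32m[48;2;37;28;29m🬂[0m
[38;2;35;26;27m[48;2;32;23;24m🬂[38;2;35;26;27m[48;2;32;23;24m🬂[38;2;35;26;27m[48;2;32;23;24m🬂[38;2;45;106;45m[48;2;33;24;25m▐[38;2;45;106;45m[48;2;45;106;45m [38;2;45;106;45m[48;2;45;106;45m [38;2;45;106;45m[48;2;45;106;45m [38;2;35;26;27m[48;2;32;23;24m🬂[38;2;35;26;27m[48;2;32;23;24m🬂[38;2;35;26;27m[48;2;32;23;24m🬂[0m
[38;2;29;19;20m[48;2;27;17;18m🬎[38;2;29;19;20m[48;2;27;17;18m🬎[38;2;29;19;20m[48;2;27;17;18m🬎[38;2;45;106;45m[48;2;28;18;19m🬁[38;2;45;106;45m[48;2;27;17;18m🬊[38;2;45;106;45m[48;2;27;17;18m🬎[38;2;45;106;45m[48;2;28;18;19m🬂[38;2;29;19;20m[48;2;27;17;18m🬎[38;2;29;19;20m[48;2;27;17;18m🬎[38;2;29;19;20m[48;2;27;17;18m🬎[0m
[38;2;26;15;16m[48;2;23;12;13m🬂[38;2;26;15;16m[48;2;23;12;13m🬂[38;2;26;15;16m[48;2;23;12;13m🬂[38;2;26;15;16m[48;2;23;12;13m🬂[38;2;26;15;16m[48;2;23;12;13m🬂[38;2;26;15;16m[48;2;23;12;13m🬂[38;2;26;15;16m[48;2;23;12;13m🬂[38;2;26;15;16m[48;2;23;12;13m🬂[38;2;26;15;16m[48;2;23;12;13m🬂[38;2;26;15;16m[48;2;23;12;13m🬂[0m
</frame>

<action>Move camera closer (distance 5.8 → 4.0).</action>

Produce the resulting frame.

<frame>
[38;2;44;37;38m[48;2;41;34;35m🬂[38;2;44;37;38m[48;2;41;34;35m🬂[38;2;44;37;38m[48;2;41;34;35m🬂[38;2;42;35;36m[48;2;45;106;45m🬝[38;2;43;36;37m[48;2;45;106;45m🬆[38;2;44;37;38m[48;2;45;106;45m🬂[38;2;43;36;37m[48;2;45;106;45m🬎[38;2;44;37;38m[48;2;41;34;35m🬂[38;2;44;37;38m[48;2;41;34;35m🬂[38;2;44;37;38m[48;2;41;34;35m🬂[0m
[38;2;39;31;32m[48;2;37;28;29m🬂[38;2;39;31;32m[48;2;37;28;29m🬂[38;2;45;106;45m[48;2;38;29;30m🬦[38;2;45;106;45m[48;2;45;106;45m [38;2;45;106;45m[48;2;45;106;45m [38;2;45;106;45m[48;2;45;106;45m [38;2;45;106;45m[48;2;45;106;45m [38;2;45;106;45m[48;2;39;31;32m🬺[38;2;39;31;32m[48;2;37;28;29m🬂[38;2;39;31;32m[48;2;37;28;29m🬂[0m
[38;2;35;26;27m[48;2;32;23;24m🬂[38;2;35;26;27m[48;2;32;23;24m🬂[38;2;45;106;45m[48;2;32;22;23m🬬[38;2;45;106;45m[48;2;45;106;45m [38;2;45;106;45m[48;2;45;106;45m [38;2;45;106;45m[48;2;45;106;45m [38;2;45;106;45m[48;2;45;106;45m [38;2;45;106;45m[48;2;45;106;45m [38;2;45;106;45m[48;2;33;23;24m🬄[38;2;35;26;27m[48;2;32;23;24m🬂[0m
[38;2;29;19;20m[48;2;27;17;18m🬎[38;2;29;19;20m[48;2;27;17;18m🬎[38;2;45;106;45m[48;2;28;18;19m🬉[38;2;45;106;45m[48;2;45;106;45m [38;2;45;106;45m[48;2;45;106;45m [38;2;45;106;45m[48;2;45;106;45m [38;2;45;106;45m[48;2;45;106;45m [38;2;45;106;45m[48;2;27;17;18m🬝[38;2;29;19;20m[48;2;27;17;18m🬎[38;2;29;19;20m[48;2;27;17;18m🬎[0m
[38;2;26;15;16m[48;2;23;12;13m🬂[38;2;26;15;16m[48;2;23;12;13m🬂[38;2;26;15;16m[48;2;23;12;13m🬂[38;2;26;15;16m[48;2;23;12;13m🬂[38;2;45;106;45m[48;2;23;12;13m🬂[38;2;45;106;45m[48;2;23;12;13m🬂[38;2;45;106;45m[48;2;24;13;14m🬀[38;2;26;15;16m[48;2;23;12;13m🬂[38;2;26;15;16m[48;2;23;12;13m🬂[38;2;26;15;16m[48;2;23;12;13m🬂[0m
</frame>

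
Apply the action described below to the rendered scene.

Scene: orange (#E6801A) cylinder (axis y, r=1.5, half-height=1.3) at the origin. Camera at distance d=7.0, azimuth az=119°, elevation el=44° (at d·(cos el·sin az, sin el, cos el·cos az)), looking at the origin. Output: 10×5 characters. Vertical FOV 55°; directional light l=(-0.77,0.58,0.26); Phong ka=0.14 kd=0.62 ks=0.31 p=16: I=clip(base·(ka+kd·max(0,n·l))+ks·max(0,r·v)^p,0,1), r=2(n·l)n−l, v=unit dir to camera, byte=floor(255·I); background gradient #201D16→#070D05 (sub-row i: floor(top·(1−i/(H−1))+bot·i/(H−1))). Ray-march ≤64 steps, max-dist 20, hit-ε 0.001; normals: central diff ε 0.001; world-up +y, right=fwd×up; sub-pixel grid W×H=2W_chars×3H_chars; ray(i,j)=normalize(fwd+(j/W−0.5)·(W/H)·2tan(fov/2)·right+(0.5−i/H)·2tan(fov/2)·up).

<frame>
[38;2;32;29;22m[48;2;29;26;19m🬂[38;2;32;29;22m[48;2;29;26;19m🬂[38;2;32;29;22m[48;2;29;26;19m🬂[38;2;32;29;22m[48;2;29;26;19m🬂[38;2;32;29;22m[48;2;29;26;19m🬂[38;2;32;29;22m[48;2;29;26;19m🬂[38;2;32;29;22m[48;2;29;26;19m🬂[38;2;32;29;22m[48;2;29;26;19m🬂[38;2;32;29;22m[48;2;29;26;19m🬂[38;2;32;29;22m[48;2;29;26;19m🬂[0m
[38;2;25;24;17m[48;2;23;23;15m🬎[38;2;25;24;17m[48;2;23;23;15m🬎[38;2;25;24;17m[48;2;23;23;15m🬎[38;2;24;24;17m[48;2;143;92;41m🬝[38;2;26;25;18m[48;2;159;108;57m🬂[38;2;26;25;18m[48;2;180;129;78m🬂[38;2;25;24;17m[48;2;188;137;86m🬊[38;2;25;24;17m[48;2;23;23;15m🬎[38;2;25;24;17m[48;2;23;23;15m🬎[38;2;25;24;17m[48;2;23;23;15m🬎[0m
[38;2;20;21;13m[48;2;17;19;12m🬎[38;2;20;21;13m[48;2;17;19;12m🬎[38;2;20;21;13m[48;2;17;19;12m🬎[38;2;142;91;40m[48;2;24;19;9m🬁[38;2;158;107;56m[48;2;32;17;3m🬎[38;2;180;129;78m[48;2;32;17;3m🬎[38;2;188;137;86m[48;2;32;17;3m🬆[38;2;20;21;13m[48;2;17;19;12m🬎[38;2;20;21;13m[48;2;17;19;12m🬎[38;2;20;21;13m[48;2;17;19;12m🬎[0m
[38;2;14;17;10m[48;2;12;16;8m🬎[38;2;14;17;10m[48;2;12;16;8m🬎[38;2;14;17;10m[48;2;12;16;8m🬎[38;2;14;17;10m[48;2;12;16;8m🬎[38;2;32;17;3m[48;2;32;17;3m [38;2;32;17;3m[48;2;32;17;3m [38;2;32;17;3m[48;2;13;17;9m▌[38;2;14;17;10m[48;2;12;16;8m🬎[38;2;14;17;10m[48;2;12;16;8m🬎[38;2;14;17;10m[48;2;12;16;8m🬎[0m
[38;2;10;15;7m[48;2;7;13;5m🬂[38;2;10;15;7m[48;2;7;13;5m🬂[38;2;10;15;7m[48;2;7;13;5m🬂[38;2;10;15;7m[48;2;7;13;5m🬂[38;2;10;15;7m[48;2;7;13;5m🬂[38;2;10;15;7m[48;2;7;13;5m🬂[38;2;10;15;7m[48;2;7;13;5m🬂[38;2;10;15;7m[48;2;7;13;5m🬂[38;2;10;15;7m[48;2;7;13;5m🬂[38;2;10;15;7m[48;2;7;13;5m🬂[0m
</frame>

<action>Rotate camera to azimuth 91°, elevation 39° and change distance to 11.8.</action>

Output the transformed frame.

<frame>
[38;2;32;29;22m[48;2;29;26;19m🬂[38;2;32;29;22m[48;2;29;26;19m🬂[38;2;32;29;22m[48;2;29;26;19m🬂[38;2;32;29;22m[48;2;29;26;19m🬂[38;2;32;29;22m[48;2;29;26;19m🬂[38;2;32;29;22m[48;2;29;26;19m🬂[38;2;32;29;22m[48;2;29;26;19m🬂[38;2;32;29;22m[48;2;29;26;19m🬂[38;2;32;29;22m[48;2;29;26;19m🬂[38;2;32;29;22m[48;2;29;26;19m🬂[0m
[38;2;25;24;17m[48;2;23;23;15m🬎[38;2;25;24;17m[48;2;23;23;15m🬎[38;2;25;24;17m[48;2;23;23;15m🬎[38;2;25;24;17m[48;2;23;23;15m🬎[38;2;25;24;17m[48;2;23;23;15m🬎[38;2;25;24;17m[48;2;23;23;15m🬎[38;2;25;24;17m[48;2;23;23;15m🬎[38;2;25;24;17m[48;2;23;23;15m🬎[38;2;25;24;17m[48;2;23;23;15m🬎[38;2;25;24;17m[48;2;23;23;15m🬎[0m
[38;2;20;21;13m[48;2;17;19;12m🬎[38;2;20;21;13m[48;2;17;19;12m🬎[38;2;20;21;13m[48;2;17;19;12m🬎[38;2;20;21;13m[48;2;17;19;12m🬎[38;2;173;122;71m[48;2;22;19;10m🬉[38;2;153;102;52m[48;2;32;17;3m🬎[38;2;20;21;13m[48;2;17;19;12m🬎[38;2;20;21;13m[48;2;17;19;12m🬎[38;2;20;21;13m[48;2;17;19;12m🬎[38;2;20;21;13m[48;2;17;19;12m🬎[0m
[38;2;14;17;10m[48;2;12;16;8m🬎[38;2;14;17;10m[48;2;12;16;8m🬎[38;2;14;17;10m[48;2;12;16;8m🬎[38;2;14;17;10m[48;2;12;16;8m🬎[38;2;32;17;3m[48;2;13;16;9m🬁[38;2;32;17;3m[48;2;13;16;8m🬂[38;2;14;17;10m[48;2;12;16;8m🬎[38;2;14;17;10m[48;2;12;16;8m🬎[38;2;14;17;10m[48;2;12;16;8m🬎[38;2;14;17;10m[48;2;12;16;8m🬎[0m
[38;2;10;15;7m[48;2;7;13;5m🬂[38;2;10;15;7m[48;2;7;13;5m🬂[38;2;10;15;7m[48;2;7;13;5m🬂[38;2;10;15;7m[48;2;7;13;5m🬂[38;2;10;15;7m[48;2;7;13;5m🬂[38;2;10;15;7m[48;2;7;13;5m🬂[38;2;10;15;7m[48;2;7;13;5m🬂[38;2;10;15;7m[48;2;7;13;5m🬂[38;2;10;15;7m[48;2;7;13;5m🬂[38;2;10;15;7m[48;2;7;13;5m🬂[0m
</frame>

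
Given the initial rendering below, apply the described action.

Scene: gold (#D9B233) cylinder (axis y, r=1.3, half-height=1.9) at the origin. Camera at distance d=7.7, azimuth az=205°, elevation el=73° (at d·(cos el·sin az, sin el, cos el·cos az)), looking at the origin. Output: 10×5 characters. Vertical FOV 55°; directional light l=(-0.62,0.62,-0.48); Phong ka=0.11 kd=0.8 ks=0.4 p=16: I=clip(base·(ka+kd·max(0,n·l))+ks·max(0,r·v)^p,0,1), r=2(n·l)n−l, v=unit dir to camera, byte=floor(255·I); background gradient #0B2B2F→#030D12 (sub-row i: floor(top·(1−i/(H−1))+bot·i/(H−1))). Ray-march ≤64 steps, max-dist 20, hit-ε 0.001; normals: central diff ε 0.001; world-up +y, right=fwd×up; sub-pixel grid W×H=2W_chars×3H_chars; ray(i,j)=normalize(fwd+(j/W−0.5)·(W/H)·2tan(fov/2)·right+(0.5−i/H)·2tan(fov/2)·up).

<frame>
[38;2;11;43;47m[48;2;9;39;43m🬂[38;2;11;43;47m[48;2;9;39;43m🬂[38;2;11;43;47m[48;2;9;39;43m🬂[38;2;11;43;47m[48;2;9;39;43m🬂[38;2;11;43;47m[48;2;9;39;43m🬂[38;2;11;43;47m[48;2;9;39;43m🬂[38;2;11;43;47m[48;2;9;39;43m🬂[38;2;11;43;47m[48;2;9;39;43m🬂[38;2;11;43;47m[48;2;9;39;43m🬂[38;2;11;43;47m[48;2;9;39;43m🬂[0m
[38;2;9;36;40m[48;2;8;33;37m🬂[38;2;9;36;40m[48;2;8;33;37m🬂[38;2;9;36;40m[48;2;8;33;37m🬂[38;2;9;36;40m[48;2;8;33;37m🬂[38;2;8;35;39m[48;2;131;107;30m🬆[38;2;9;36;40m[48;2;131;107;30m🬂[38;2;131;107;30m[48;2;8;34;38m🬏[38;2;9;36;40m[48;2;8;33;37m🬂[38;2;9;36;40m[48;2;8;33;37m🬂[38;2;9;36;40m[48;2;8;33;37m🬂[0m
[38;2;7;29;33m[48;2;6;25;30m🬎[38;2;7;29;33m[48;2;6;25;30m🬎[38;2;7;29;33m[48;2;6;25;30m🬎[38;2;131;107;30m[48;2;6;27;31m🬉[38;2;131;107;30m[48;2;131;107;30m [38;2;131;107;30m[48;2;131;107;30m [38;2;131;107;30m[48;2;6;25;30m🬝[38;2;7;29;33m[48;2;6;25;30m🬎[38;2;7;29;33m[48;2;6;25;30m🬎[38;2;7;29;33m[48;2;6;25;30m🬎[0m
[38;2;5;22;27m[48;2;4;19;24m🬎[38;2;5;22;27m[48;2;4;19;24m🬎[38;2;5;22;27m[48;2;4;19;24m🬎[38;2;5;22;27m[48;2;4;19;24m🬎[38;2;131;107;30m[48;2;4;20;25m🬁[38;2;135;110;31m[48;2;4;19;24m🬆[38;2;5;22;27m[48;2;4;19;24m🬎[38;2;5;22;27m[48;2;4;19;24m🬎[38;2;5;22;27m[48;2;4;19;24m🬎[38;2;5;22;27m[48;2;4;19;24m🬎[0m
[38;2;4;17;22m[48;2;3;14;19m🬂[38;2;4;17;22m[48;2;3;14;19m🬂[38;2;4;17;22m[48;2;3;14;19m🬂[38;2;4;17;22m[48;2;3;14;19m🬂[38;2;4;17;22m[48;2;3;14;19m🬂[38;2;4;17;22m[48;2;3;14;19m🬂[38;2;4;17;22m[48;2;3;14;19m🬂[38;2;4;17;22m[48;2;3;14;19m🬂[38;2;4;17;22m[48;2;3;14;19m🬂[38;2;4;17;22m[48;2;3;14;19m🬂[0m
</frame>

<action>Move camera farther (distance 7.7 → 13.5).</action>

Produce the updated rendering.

<frame>
[38;2;11;43;47m[48;2;9;39;43m🬂[38;2;11;43;47m[48;2;9;39;43m🬂[38;2;11;43;47m[48;2;9;39;43m🬂[38;2;11;43;47m[48;2;9;39;43m🬂[38;2;11;43;47m[48;2;9;39;43m🬂[38;2;11;43;47m[48;2;9;39;43m🬂[38;2;11;43;47m[48;2;9;39;43m🬂[38;2;11;43;47m[48;2;9;39;43m🬂[38;2;11;43;47m[48;2;9;39;43m🬂[38;2;11;43;47m[48;2;9;39;43m🬂[0m
[38;2;9;36;40m[48;2;8;33;37m🬂[38;2;9;36;40m[48;2;8;33;37m🬂[38;2;9;36;40m[48;2;8;33;37m🬂[38;2;9;36;40m[48;2;8;33;37m🬂[38;2;9;36;40m[48;2;8;33;37m🬂[38;2;9;36;40m[48;2;8;33;37m🬂[38;2;9;36;40m[48;2;8;33;37m🬂[38;2;9;36;40m[48;2;8;33;37m🬂[38;2;9;36;40m[48;2;8;33;37m🬂[38;2;9;36;40m[48;2;8;33;37m🬂[0m
[38;2;7;29;33m[48;2;6;25;30m🬎[38;2;7;29;33m[48;2;6;25;30m🬎[38;2;7;29;33m[48;2;6;25;30m🬎[38;2;7;29;33m[48;2;6;25;30m🬎[38;2;131;107;30m[48;2;6;27;32m▐[38;2;131;107;30m[48;2;131;107;30m [38;2;7;29;33m[48;2;6;25;30m🬎[38;2;7;29;33m[48;2;6;25;30m🬎[38;2;7;29;33m[48;2;6;25;30m🬎[38;2;7;29;33m[48;2;6;25;30m🬎[0m
[38;2;5;22;27m[48;2;4;19;24m🬎[38;2;5;22;27m[48;2;4;19;24m🬎[38;2;5;22;27m[48;2;4;19;24m🬎[38;2;5;22;27m[48;2;4;19;24m🬎[38;2;5;22;27m[48;2;4;19;24m🬎[38;2;144;118;34m[48;2;4;20;25m🬀[38;2;5;22;27m[48;2;4;19;24m🬎[38;2;5;22;27m[48;2;4;19;24m🬎[38;2;5;22;27m[48;2;4;19;24m🬎[38;2;5;22;27m[48;2;4;19;24m🬎[0m
[38;2;4;17;22m[48;2;3;14;19m🬂[38;2;4;17;22m[48;2;3;14;19m🬂[38;2;4;17;22m[48;2;3;14;19m🬂[38;2;4;17;22m[48;2;3;14;19m🬂[38;2;4;17;22m[48;2;3;14;19m🬂[38;2;4;17;22m[48;2;3;14;19m🬂[38;2;4;17;22m[48;2;3;14;19m🬂[38;2;4;17;22m[48;2;3;14;19m🬂[38;2;4;17;22m[48;2;3;14;19m🬂[38;2;4;17;22m[48;2;3;14;19m🬂[0m
</frame>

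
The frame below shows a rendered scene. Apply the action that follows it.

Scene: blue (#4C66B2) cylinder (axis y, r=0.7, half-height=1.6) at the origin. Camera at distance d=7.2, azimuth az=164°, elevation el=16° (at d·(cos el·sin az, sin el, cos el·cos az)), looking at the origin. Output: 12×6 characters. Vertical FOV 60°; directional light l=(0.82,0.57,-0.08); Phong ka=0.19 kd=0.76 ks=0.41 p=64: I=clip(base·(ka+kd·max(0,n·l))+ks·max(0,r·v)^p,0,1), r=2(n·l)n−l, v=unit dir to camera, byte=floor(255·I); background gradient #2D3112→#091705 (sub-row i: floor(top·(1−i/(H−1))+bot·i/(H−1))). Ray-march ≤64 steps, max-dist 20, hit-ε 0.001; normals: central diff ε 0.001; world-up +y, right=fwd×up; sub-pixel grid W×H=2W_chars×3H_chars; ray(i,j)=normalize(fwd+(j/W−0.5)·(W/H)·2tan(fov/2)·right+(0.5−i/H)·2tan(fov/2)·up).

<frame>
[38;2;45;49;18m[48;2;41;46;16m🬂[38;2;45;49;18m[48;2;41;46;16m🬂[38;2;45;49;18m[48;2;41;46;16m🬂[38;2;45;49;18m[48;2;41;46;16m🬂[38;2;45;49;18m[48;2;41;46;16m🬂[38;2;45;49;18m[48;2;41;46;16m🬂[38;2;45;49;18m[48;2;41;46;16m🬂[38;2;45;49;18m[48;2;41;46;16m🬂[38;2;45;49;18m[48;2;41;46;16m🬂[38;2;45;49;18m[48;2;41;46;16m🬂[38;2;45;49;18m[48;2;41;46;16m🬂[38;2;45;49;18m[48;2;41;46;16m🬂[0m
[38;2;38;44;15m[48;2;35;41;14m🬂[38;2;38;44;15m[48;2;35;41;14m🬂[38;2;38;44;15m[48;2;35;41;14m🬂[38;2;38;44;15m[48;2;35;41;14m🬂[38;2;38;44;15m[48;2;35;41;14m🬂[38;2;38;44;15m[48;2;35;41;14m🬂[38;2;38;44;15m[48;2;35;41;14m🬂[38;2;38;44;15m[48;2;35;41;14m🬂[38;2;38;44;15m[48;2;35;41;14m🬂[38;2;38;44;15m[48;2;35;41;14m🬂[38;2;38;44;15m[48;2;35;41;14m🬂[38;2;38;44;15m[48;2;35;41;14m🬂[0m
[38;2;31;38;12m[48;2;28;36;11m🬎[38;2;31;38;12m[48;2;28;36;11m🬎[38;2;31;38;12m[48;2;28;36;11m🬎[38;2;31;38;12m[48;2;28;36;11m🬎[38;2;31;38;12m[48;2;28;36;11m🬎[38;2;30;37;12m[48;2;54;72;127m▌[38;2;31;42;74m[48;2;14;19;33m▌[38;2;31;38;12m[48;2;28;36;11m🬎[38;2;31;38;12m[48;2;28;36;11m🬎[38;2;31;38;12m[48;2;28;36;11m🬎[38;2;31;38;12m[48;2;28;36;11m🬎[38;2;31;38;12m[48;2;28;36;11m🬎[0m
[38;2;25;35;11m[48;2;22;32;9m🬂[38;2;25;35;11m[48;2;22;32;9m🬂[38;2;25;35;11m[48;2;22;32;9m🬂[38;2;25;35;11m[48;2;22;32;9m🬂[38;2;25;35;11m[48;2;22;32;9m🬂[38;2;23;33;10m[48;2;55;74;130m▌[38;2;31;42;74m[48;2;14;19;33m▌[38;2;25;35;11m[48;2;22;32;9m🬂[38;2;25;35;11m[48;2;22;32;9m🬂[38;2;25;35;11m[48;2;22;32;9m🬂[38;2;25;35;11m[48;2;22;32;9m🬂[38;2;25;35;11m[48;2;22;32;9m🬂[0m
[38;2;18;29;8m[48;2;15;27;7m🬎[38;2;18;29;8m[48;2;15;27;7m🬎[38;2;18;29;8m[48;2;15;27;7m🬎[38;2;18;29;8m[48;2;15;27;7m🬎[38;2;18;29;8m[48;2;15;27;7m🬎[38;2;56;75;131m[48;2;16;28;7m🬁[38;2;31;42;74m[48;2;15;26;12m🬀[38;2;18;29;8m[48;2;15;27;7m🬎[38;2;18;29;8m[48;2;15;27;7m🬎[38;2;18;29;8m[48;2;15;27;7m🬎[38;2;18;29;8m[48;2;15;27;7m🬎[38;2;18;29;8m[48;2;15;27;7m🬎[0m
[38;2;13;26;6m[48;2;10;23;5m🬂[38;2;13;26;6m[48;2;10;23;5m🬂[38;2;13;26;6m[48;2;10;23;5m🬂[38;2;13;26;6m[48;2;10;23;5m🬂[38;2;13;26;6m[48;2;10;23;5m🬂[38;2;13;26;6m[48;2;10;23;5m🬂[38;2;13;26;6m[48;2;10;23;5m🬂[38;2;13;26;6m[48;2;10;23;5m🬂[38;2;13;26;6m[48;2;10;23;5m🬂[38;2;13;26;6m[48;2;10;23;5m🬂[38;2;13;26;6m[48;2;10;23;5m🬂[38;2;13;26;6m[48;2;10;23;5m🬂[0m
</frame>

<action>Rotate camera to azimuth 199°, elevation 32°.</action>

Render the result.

<frame>
[38;2;45;49;18m[48;2;41;46;16m🬂[38;2;45;49;18m[48;2;41;46;16m🬂[38;2;45;49;18m[48;2;41;46;16m🬂[38;2;45;49;18m[48;2;41;46;16m🬂[38;2;45;49;18m[48;2;41;46;16m🬂[38;2;45;49;18m[48;2;41;46;16m🬂[38;2;45;49;18m[48;2;41;46;16m🬂[38;2;45;49;18m[48;2;41;46;16m🬂[38;2;45;49;18m[48;2;41;46;16m🬂[38;2;45;49;18m[48;2;41;46;16m🬂[38;2;45;49;18m[48;2;41;46;16m🬂[38;2;45;49;18m[48;2;41;46;16m🬂[0m
[38;2;38;44;15m[48;2;35;41;14m🬂[38;2;38;44;15m[48;2;35;41;14m🬂[38;2;38;44;15m[48;2;35;41;14m🬂[38;2;38;44;15m[48;2;35;41;14m🬂[38;2;38;44;15m[48;2;35;41;14m🬂[38;2;38;44;15m[48;2;35;41;14m🬂[38;2;38;44;15m[48;2;35;41;14m🬂[38;2;38;44;15m[48;2;35;41;14m🬂[38;2;38;44;15m[48;2;35;41;14m🬂[38;2;38;44;15m[48;2;35;41;14m🬂[38;2;38;44;15m[48;2;35;41;14m🬂[38;2;38;44;15m[48;2;35;41;14m🬂[0m
[38;2;31;38;12m[48;2;28;36;11m🬎[38;2;31;38;12m[48;2;28;36;11m🬎[38;2;31;38;12m[48;2;28;36;11m🬎[38;2;31;38;12m[48;2;28;36;11m🬎[38;2;31;38;12m[48;2;28;36;11m🬎[38;2;36;48;85m[48;2;30;37;12m▐[38;2;47;63;110m[48;2;14;19;33m🬂[38;2;31;38;12m[48;2;28;36;11m🬎[38;2;31;38;12m[48;2;28;36;11m🬎[38;2;31;38;12m[48;2;28;36;11m🬎[38;2;31;38;12m[48;2;28;36;11m🬎[38;2;31;38;12m[48;2;28;36;11m🬎[0m
[38;2;25;35;11m[48;2;22;32;9m🬂[38;2;25;35;11m[48;2;22;32;9m🬂[38;2;25;35;11m[48;2;22;32;9m🬂[38;2;25;35;11m[48;2;22;32;9m🬂[38;2;25;35;11m[48;2;22;32;9m🬂[38;2;23;33;10m[48;2;34;46;81m▌[38;2;14;19;33m[48;2;14;19;33m [38;2;25;35;11m[48;2;22;32;9m🬂[38;2;25;35;11m[48;2;22;32;9m🬂[38;2;25;35;11m[48;2;22;32;9m🬂[38;2;25;35;11m[48;2;22;32;9m🬂[38;2;25;35;11m[48;2;22;32;9m🬂[0m
[38;2;18;29;8m[48;2;15;27;7m🬎[38;2;18;29;8m[48;2;15;27;7m🬎[38;2;18;29;8m[48;2;15;27;7m🬎[38;2;18;29;8m[48;2;15;27;7m🬎[38;2;18;29;8m[48;2;15;27;7m🬎[38;2;38;51;89m[48;2;16;28;7m🬁[38;2;14;19;33m[48;2;16;28;7m🬂[38;2;18;29;8m[48;2;15;27;7m🬎[38;2;18;29;8m[48;2;15;27;7m🬎[38;2;18;29;8m[48;2;15;27;7m🬎[38;2;18;29;8m[48;2;15;27;7m🬎[38;2;18;29;8m[48;2;15;27;7m🬎[0m
[38;2;13;26;6m[48;2;10;23;5m🬂[38;2;13;26;6m[48;2;10;23;5m🬂[38;2;13;26;6m[48;2;10;23;5m🬂[38;2;13;26;6m[48;2;10;23;5m🬂[38;2;13;26;6m[48;2;10;23;5m🬂[38;2;13;26;6m[48;2;10;23;5m🬂[38;2;13;26;6m[48;2;10;23;5m🬂[38;2;13;26;6m[48;2;10;23;5m🬂[38;2;13;26;6m[48;2;10;23;5m🬂[38;2;13;26;6m[48;2;10;23;5m🬂[38;2;13;26;6m[48;2;10;23;5m🬂[38;2;13;26;6m[48;2;10;23;5m🬂[0m
</frame>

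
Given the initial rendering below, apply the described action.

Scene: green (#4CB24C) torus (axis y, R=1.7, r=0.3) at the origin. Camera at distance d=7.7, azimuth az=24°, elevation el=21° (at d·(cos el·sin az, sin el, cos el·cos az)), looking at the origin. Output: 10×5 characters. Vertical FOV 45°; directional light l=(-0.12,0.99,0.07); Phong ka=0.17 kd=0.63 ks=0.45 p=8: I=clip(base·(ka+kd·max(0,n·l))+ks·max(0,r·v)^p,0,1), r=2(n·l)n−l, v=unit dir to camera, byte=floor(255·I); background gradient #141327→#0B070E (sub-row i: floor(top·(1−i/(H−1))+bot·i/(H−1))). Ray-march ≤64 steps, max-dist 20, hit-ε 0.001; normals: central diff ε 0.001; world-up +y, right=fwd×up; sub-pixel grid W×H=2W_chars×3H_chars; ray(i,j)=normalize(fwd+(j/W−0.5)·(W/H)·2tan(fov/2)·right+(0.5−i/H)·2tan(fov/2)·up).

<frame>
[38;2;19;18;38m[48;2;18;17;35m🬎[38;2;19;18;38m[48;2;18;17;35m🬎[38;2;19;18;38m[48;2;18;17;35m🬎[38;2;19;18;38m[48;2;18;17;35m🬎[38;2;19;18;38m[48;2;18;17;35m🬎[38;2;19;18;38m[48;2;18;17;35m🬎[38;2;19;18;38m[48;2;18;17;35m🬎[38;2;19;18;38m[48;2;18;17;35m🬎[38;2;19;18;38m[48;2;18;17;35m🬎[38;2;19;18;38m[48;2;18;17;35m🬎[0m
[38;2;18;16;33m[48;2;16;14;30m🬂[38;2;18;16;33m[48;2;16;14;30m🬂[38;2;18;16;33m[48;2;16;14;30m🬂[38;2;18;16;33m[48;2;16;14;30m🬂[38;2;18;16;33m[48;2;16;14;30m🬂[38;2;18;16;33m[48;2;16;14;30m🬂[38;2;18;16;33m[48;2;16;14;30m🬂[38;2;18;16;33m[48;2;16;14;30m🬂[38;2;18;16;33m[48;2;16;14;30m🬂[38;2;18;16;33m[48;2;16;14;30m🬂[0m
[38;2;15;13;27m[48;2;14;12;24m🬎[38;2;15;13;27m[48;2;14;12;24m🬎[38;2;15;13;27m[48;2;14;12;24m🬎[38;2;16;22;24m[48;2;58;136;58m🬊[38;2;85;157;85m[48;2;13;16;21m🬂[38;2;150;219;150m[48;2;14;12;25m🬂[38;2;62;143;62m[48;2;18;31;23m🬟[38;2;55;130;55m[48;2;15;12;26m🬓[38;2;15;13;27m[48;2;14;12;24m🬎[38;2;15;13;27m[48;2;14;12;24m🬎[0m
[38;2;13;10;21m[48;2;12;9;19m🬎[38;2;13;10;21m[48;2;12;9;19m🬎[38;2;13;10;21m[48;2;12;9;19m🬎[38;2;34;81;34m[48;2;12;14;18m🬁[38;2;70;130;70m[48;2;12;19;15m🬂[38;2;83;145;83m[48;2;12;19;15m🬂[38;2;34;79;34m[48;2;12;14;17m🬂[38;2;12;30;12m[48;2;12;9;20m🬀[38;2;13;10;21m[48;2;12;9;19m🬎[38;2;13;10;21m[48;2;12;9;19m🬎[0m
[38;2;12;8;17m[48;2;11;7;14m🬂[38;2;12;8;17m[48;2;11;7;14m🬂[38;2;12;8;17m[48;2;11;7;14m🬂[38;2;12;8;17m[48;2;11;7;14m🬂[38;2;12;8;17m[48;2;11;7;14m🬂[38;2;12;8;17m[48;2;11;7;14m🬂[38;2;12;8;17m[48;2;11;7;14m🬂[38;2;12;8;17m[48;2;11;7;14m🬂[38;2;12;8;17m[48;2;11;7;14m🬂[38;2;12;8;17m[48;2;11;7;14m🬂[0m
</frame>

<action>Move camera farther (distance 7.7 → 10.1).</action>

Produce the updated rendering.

<frame>
[38;2;19;18;38m[48;2;18;17;35m🬎[38;2;19;18;38m[48;2;18;17;35m🬎[38;2;19;18;38m[48;2;18;17;35m🬎[38;2;19;18;38m[48;2;18;17;35m🬎[38;2;19;18;38m[48;2;18;17;35m🬎[38;2;19;18;38m[48;2;18;17;35m🬎[38;2;19;18;38m[48;2;18;17;35m🬎[38;2;19;18;38m[48;2;18;17;35m🬎[38;2;19;18;38m[48;2;18;17;35m🬎[38;2;19;18;38m[48;2;18;17;35m🬎[0m
[38;2;18;16;33m[48;2;16;14;30m🬂[38;2;18;16;33m[48;2;16;14;30m🬂[38;2;18;16;33m[48;2;16;14;30m🬂[38;2;18;16;33m[48;2;16;14;30m🬂[38;2;18;16;33m[48;2;16;14;30m🬂[38;2;18;16;33m[48;2;16;14;30m🬂[38;2;18;16;33m[48;2;16;14;30m🬂[38;2;18;16;33m[48;2;16;14;30m🬂[38;2;18;16;33m[48;2;16;14;30m🬂[38;2;18;16;33m[48;2;16;14;30m🬂[0m
[38;2;15;13;27m[48;2;14;12;24m🬎[38;2;15;13;27m[48;2;14;12;24m🬎[38;2;15;13;27m[48;2;14;12;24m🬎[38;2;54;127;54m[48;2;15;12;26m🬦[38;2;61;142;61m[48;2;14;19;21m🬏[38;2;15;12;26m[48;2;12;30;12m🬰[38;2;18;27;26m[48;2;54;127;54m🬆[38;2;15;13;27m[48;2;14;12;24m🬎[38;2;15;13;27m[48;2;14;12;24m🬎[38;2;15;13;27m[48;2;14;12;24m🬎[0m
[38;2;13;10;21m[48;2;12;9;19m🬎[38;2;13;10;21m[48;2;12;9;19m🬎[38;2;13;10;21m[48;2;12;9;19m🬎[38;2;13;10;21m[48;2;12;9;19m🬎[38;2;14;35;14m[48;2;12;9;20m🬂[38;2;16;39;16m[48;2;12;9;20m🬂[38;2;12;30;12m[48;2;12;9;20m🬀[38;2;13;10;21m[48;2;12;9;19m🬎[38;2;13;10;21m[48;2;12;9;19m🬎[38;2;13;10;21m[48;2;12;9;19m🬎[0m
[38;2;12;8;17m[48;2;11;7;14m🬂[38;2;12;8;17m[48;2;11;7;14m🬂[38;2;12;8;17m[48;2;11;7;14m🬂[38;2;12;8;17m[48;2;11;7;14m🬂[38;2;12;8;17m[48;2;11;7;14m🬂[38;2;12;8;17m[48;2;11;7;14m🬂[38;2;12;8;17m[48;2;11;7;14m🬂[38;2;12;8;17m[48;2;11;7;14m🬂[38;2;12;8;17m[48;2;11;7;14m🬂[38;2;12;8;17m[48;2;11;7;14m🬂[0m
</frame>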